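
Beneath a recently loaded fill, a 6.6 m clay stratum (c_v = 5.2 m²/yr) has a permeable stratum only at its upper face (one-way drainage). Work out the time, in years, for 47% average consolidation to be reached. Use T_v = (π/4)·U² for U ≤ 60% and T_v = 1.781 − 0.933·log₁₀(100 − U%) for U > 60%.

t ≈ 1.45 years

Drainage path length: H_d = H = 6.6 m (single drainage).
U ≤ 60%: T_v = (π/4)·U² = (π/4)×0.47² = 0.17349.
t = T_v·H_d²/c_v = 0.17349×6.6²/5.2 = 1.453 years.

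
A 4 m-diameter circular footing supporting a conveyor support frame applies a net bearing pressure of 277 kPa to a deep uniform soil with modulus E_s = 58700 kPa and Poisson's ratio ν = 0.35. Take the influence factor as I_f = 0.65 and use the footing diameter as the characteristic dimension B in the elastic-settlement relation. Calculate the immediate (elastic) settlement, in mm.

S_e ≈ 10.8 mm

Immediate (elastic) settlement: S_e = q·B·(1−ν²)/E_s · I_f.
S_e = 277 × 4 × (1 − 0.35²) / 58700 × 0.65
    = 277 × 4 × 0.8775 / 58700 × 0.65
    = 0.01077 m = 10.77 mm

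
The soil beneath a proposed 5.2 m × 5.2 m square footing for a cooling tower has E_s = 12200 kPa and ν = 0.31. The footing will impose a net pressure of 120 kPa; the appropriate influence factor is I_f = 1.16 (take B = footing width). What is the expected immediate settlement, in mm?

S_e ≈ 53.6 mm

Immediate (elastic) settlement: S_e = q·B·(1−ν²)/E_s · I_f.
S_e = 120 × 5.2 × (1 − 0.31²) / 12200 × 1.16
    = 120 × 5.2 × 0.9039 / 12200 × 1.16
    = 0.05363 m = 53.63 mm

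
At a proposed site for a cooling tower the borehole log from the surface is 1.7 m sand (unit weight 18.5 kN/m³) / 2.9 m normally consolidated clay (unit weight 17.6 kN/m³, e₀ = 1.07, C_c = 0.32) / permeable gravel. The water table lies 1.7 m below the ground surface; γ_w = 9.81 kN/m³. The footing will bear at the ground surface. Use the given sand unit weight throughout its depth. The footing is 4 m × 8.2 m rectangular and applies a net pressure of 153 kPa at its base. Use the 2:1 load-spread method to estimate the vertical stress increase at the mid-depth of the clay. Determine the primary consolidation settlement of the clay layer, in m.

S_c ≈ 0.174 m

Mid-depth of clay below the ground surface: z = 1.7 + 2.9/2 = 3.15 m.
Total vertical stress at mid-clay: σ_v = 18.5×1.7 + 17.6×1.45 = 56.97 kPa.
Pore pressure: u = 9.81×(3.15 − 1.7) = 14.225 kPa.
Initial effective stress: σ'_0 = σ_v − u = 56.97 − 14.225 = 42.745 kPa.
Stress increase at mid-clay by the 2:1 spreading method:
Δσ = qBL/((B+z)(L+z)) = 153×4×8.2/((4+3.15)(8.2+3.15)) = 61.839 kPa
Final effective stress: σ'_f = σ'_0 + Δσ = 42.745 + 61.839 = 104.58 kPa.
Normally consolidated clay, so the full stress increment lies on the virgin compression line:
S_c = C_c·H/(1+e₀)·log₁₀(σ'_f/σ'_0) = 0.32×2.9/(1+1.07)×log₁₀(104.58/42.745)
    = 0.44831 × 0.38856 = 0.1742 m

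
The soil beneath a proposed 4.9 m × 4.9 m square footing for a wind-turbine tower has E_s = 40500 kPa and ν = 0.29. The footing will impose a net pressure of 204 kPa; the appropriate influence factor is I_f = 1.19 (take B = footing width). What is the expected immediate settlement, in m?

Immediate (elastic) settlement: S_e = q·B·(1−ν²)/E_s · I_f.
S_e = 204 × 4.9 × (1 − 0.29²) / 40500 × 1.19
    = 204 × 4.9 × 0.9159 / 40500 × 1.19
    = 0.0269 m

S_e ≈ 0.0269 m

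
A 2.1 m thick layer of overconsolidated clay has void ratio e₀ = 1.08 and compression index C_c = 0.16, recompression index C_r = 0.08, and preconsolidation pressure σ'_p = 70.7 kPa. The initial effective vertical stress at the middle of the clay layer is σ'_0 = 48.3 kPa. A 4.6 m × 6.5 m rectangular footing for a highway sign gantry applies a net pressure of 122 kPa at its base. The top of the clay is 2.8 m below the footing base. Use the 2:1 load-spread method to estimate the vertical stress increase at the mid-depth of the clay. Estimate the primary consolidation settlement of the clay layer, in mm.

S_c ≈ 30.3 mm

Mid-depth of clay below the footing base: z = 2.8 + 2.1/2 = 3.85 m.
Stress increase at mid-clay by the 2:1 spreading method:
Δσ = qBL/((B+z)(L+z)) = 122×4.6×6.5/((4.6+3.85)(6.5+3.85)) = 41.709 kPa
Final effective stress: σ'_f = 48.3 + 41.709 = 90.009 kPa.
σ'_f = 90.009 > σ'_p = 70.7 kPa, so the stress path crosses the preconsolidation pressure — recompression up to σ'_p, then virgin compression beyond:
S_c = H/(1+e₀)·[C_r·log₁₀(σ'_p/σ'_0) + C_c·log₁₀(σ'_f/σ'_p)]
    = 2.1/2.08 × [0.08×log₁₀(70.7/48.3) + 0.16×log₁₀(90.009/70.7)]
    = 1.0096 × [0.013238 + 0.016779] = 0.03031 m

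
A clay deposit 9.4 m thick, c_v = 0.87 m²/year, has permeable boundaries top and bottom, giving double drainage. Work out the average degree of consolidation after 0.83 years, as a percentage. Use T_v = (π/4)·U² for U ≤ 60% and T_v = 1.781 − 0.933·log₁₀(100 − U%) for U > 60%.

Drainage path length: H_d = H/2 = 4.7 m (double drainage).
T_v = c_v·t/H_d² = 0.87×0.83/4.7² = 0.032689.
T_v = 0.032689 corresponds to the U ≤ 60% branch:
U = √(4T_v/π) = 0.204

U ≈ 20.4 %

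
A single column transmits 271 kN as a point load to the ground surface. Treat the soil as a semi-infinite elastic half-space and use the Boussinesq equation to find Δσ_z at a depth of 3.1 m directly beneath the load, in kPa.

Boussinesq vertical stress below a point load on an elastic half-space:
Δσ_z = 3P/(2πz²) · [1 + (r/z)²]^(−5/2)
r/z = 0/3.1 = 0; [1+(r/z)²]^(−5/2) = 1.
Δσ_z = 3×271/(2π×3.1²) × 1 = 13.464 × 1 = 13.46 kPa

Δσ_z ≈ 13.5 kPa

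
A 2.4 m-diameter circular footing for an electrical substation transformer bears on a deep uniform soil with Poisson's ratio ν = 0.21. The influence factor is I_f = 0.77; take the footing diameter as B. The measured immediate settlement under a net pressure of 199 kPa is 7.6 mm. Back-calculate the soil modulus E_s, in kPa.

S_e = q·B·(1−ν²)/E_s · I_f  ⇒  E_s = q·B·(1−ν²)·I_f / S_e.
E_s = 199 × 2.4 × 0.9559 × 0.77 / 0.0076 = 46250 kPa

E_s ≈ 46300 kPa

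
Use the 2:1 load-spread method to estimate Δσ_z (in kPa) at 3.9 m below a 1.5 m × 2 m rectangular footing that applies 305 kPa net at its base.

By the 2:1 method the load spreads at 1 horizontal : 2 vertical, so at depth z the loaded area has grown by z in each plan dimension:
Δσ = qBL/((B+z)(L+z)) = 305×1.5×2/((1.5+3.9)(2+3.9)) = 28.719 kPa

Δσ_z ≈ 28.7 kPa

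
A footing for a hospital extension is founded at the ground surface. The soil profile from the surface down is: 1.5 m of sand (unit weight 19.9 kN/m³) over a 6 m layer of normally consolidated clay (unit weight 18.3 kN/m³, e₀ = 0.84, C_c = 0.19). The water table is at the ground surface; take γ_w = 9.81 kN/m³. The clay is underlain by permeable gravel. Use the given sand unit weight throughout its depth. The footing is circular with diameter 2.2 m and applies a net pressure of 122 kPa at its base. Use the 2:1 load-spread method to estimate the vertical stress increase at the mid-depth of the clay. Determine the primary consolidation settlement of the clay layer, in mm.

Mid-depth of clay below the ground surface: z = 1.5 + 6/2 = 4.5 m.
Total vertical stress at mid-clay: σ_v = 19.9×1.5 + 18.3×3 = 84.75 kPa.
Pore pressure: u = 9.81×(4.5 − 0) = 44.145 kPa.
Initial effective stress: σ'_0 = σ_v − u = 84.75 − 44.145 = 40.605 kPa.
Stress increase at mid-clay by the 2:1 spreading method:
Δσ ≈ qD²/(D+z)² = 122×2.2²/(2.2+4.5)² = 13.154 kPa
Final effective stress: σ'_f = σ'_0 + Δσ = 40.605 + 13.154 = 53.759 kPa.
Normally consolidated clay, so the full stress increment lies on the virgin compression line:
S_c = C_c·H/(1+e₀)·log₁₀(σ'_f/σ'_0) = 0.19×6/(1+0.84)×log₁₀(53.759/40.605)
    = 0.61957 × 0.12187 = 0.07551 m

S_c ≈ 75.5 mm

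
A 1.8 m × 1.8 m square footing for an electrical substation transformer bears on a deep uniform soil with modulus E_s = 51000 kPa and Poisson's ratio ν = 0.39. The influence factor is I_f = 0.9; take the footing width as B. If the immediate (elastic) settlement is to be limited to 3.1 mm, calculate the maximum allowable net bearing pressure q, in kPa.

S_e = q·B·(1−ν²)/E_s · I_f  ⇒  q = S_e·E_s / (B·(1−ν²)·I_f).
q = 0.0031 × 51000 / (1.8 × 0.8479 × 0.9) = 115.1 kPa

q ≈ 115 kPa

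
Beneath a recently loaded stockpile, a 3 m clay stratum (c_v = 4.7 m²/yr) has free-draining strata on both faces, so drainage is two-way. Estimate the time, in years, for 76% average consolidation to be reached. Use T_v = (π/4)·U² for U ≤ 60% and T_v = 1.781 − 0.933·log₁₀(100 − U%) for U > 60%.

t ≈ 0.236 years

Drainage path length: H_d = H/2 = 1.5 m (double drainage).
U > 60%: T_v = 1.781 − 0.933·log₁₀(100 − 76) = 0.49326.
t = T_v·H_d²/c_v = 0.49326×1.5²/4.7 = 0.2361 years.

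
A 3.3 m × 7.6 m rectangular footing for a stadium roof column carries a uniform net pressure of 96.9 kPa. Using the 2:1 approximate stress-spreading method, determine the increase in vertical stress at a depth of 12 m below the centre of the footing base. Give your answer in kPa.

By the 2:1 method the load spreads at 1 horizontal : 2 vertical, so at depth z the loaded area has grown by z in each plan dimension:
Δσ = qBL/((B+z)(L+z)) = 96.9×3.3×7.6/((3.3+12)(7.6+12)) = 8.1041 kPa

Δσ_z ≈ 8.1 kPa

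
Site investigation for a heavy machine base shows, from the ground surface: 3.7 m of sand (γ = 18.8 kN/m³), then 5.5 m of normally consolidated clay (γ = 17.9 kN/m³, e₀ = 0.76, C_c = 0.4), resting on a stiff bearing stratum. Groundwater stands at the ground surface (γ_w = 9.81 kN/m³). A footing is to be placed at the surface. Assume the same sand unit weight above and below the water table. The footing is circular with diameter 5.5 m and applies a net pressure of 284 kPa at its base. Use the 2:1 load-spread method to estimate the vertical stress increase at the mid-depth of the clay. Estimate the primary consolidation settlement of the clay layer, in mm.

Mid-depth of clay below the ground surface: z = 3.7 + 5.5/2 = 6.45 m.
Total vertical stress at mid-clay: σ_v = 18.8×3.7 + 17.9×2.75 = 118.78 kPa.
Pore pressure: u = 9.81×(6.45 − 0) = 63.275 kPa.
Initial effective stress: σ'_0 = σ_v − u = 118.78 − 63.275 = 55.505 kPa.
Stress increase at mid-clay by the 2:1 spreading method:
Δσ ≈ qD²/(D+z)² = 284×5.5²/(5.5+6.45)² = 60.16 kPa
Final effective stress: σ'_f = σ'_0 + Δσ = 55.505 + 60.16 = 115.66 kPa.
Normally consolidated clay, so the full stress increment lies on the virgin compression line:
S_c = C_c·H/(1+e₀)·log₁₀(σ'_f/σ'_0) = 0.4×5.5/(1+0.76)×log₁₀(115.66/55.505)
    = 1.25 × 0.31885 = 0.3986 m

S_c ≈ 399 mm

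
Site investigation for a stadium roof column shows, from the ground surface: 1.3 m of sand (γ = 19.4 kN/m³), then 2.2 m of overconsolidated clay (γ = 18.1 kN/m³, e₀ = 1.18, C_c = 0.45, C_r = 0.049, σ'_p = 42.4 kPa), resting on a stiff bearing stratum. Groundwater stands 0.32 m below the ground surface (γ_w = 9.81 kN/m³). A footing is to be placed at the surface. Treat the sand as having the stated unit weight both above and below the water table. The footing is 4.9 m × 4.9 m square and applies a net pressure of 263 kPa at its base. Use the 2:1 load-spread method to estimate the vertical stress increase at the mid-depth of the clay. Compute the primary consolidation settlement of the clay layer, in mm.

S_c ≈ 252 mm

Mid-depth of clay below the ground surface: z = 1.3 + 2.2/2 = 2.4 m.
Total vertical stress at mid-clay: σ_v = 19.4×1.3 + 18.1×1.1 = 45.13 kPa.
Pore pressure: u = 9.81×(2.4 − 0.32) = 20.405 kPa.
Initial effective stress: σ'_0 = σ_v − u = 45.13 − 20.405 = 24.725 kPa.
Stress increase at mid-clay by the 2:1 spreading method:
Δσ = qBL/((B+z)(L+z)) = 263×4.9×4.9/((4.9+2.4)(4.9+2.4)) = 118.5 kPa
Final effective stress: σ'_f = 24.725 + 118.5 = 143.22 kPa.
σ'_f = 143.22 > σ'_p = 42.4 kPa, so the stress path crosses the preconsolidation pressure — recompression up to σ'_p, then virgin compression beyond:
S_c = H/(1+e₀)·[C_r·log₁₀(σ'_p/σ'_0) + C_c·log₁₀(σ'_f/σ'_p)]
    = 2.2/2.18 × [0.049×log₁₀(42.4/24.725) + 0.45×log₁₀(143.22/42.4)]
    = 1.0092 × [0.011477 + 0.23789] = 0.2517 m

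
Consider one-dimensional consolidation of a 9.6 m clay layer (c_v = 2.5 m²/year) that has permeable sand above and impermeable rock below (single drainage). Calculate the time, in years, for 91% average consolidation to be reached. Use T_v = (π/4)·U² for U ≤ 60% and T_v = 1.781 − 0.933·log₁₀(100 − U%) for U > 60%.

t ≈ 32.8 years

Drainage path length: H_d = H = 9.6 m (single drainage).
U > 60%: T_v = 1.781 − 0.933·log₁₀(100 − 91) = 0.89069.
t = T_v·H_d²/c_v = 0.89069×9.6²/2.5 = 32.83 years.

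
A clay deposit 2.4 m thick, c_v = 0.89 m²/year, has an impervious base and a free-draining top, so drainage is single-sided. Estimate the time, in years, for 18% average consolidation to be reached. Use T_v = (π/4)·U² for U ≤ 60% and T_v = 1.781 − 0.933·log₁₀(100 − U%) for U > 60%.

t ≈ 0.165 years

Drainage path length: H_d = H = 2.4 m (single drainage).
U ≤ 60%: T_v = (π/4)·U² = (π/4)×0.18² = 0.025447.
t = T_v·H_d²/c_v = 0.025447×2.4²/0.89 = 0.1647 years.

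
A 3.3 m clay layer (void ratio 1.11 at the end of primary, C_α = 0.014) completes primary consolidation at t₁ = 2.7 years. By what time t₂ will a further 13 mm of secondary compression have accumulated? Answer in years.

S_s = C_α·H/(1+e_p)·log₁₀(t₂/t₁) ⇒ log₁₀(t₂/t₁) = S_s·(1+e_p)/(C_α·H).
log₁₀(t₂/t₁) = 0.013 × (1+1.11) / (0.014×3.3) = 0.5937
t₂ = t₁ × 10^0.5937 = 2.7 × 3.924 = 10.59 years

t₂ ≈ 10.6 years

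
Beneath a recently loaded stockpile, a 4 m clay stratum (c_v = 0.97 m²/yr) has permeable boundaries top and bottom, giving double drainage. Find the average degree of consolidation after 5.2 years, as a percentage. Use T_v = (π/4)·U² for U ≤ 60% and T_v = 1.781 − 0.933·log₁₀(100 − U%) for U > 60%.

U ≈ 96.4 %

Drainage path length: H_d = H/2 = 2 m (double drainage).
T_v = c_v·t/H_d² = 0.97×5.2/2² = 1.261.
T_v = 1.261 corresponds to the U > 60% branch:
U = 1 − 10^((1.781 − T_v)/0.933)/100 = 0.9639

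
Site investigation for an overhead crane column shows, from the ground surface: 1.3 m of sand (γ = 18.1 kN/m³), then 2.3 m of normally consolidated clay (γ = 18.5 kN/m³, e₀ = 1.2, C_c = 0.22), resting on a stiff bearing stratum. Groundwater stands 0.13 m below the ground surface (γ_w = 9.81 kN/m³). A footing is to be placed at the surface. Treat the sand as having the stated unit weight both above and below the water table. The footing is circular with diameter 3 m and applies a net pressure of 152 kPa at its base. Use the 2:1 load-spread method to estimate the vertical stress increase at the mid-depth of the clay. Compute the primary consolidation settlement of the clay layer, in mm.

S_c ≈ 113 mm

Mid-depth of clay below the ground surface: z = 1.3 + 2.3/2 = 2.45 m.
Total vertical stress at mid-clay: σ_v = 18.1×1.3 + 18.5×1.15 = 44.805 kPa.
Pore pressure: u = 9.81×(2.45 − 0.13) = 22.759 kPa.
Initial effective stress: σ'_0 = σ_v − u = 44.805 − 22.759 = 22.046 kPa.
Stress increase at mid-clay by the 2:1 spreading method:
Δσ ≈ qD²/(D+z)² = 152×3²/(3+2.45)² = 46.057 kPa
Final effective stress: σ'_f = σ'_0 + Δσ = 22.046 + 46.057 = 68.103 kPa.
Normally consolidated clay, so the full stress increment lies on the virgin compression line:
S_c = C_c·H/(1+e₀)·log₁₀(σ'_f/σ'_0) = 0.22×2.3/(1+1.2)×log₁₀(68.103/22.046)
    = 0.23 × 0.48984 = 0.1127 m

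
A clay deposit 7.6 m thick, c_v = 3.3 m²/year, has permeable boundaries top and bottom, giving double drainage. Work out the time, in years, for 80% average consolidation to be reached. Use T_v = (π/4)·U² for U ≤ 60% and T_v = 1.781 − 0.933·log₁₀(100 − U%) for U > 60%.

t ≈ 2.48 years

Drainage path length: H_d = H/2 = 3.8 m (double drainage).
U > 60%: T_v = 1.781 − 0.933·log₁₀(100 − 80) = 0.56714.
t = T_v·H_d²/c_v = 0.56714×3.8²/3.3 = 2.482 years.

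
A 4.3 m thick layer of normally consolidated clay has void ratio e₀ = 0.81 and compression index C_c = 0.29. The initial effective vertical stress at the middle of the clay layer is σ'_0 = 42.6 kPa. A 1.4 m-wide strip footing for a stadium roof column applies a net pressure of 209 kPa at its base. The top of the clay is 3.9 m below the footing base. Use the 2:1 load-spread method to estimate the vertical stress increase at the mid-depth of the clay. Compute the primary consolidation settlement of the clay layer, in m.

S_c ≈ 0.195 m

Mid-depth of clay below the footing base: z = 3.9 + 4.3/2 = 6.05 m.
Stress increase at mid-clay by the 2:1 spreading method:
Δσ = qB/(B+z) = 209×1.4/(1.4+6.05) = 39.275 kPa
Final effective stress: σ'_f = σ'_0 + Δσ = 42.6 + 39.275 = 81.875 kPa.
Normally consolidated clay, so the full stress increment lies on the virgin compression line:
S_c = C_c·H/(1+e₀)·log₁₀(σ'_f/σ'_0) = 0.29×4.3/(1+0.81)×log₁₀(81.875/42.6)
    = 0.68895 × 0.28374 = 0.1955 m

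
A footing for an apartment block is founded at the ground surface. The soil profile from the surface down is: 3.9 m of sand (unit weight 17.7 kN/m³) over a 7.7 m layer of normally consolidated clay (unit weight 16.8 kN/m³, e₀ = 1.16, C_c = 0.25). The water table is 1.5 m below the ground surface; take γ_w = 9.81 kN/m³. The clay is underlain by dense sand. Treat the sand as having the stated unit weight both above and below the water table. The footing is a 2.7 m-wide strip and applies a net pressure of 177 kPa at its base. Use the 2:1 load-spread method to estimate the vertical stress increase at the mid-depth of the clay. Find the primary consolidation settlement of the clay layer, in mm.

S_c ≈ 189 mm

Mid-depth of clay below the ground surface: z = 3.9 + 7.7/2 = 7.75 m.
Total vertical stress at mid-clay: σ_v = 17.7×3.9 + 16.8×3.85 = 133.71 kPa.
Pore pressure: u = 9.81×(7.75 − 1.5) = 61.312 kPa.
Initial effective stress: σ'_0 = σ_v − u = 133.71 − 61.312 = 72.398 kPa.
Stress increase at mid-clay by the 2:1 spreading method:
Δσ = qB/(B+z) = 177×2.7/(2.7+7.75) = 45.732 kPa
Final effective stress: σ'_f = σ'_0 + Δσ = 72.398 + 45.732 = 118.13 kPa.
Normally consolidated clay, so the full stress increment lies on the virgin compression line:
S_c = C_c·H/(1+e₀)·log₁₀(σ'_f/σ'_0) = 0.25×7.7/(1+1.16)×log₁₀(118.13/72.398)
    = 0.8912 × 0.21263 = 0.1895 m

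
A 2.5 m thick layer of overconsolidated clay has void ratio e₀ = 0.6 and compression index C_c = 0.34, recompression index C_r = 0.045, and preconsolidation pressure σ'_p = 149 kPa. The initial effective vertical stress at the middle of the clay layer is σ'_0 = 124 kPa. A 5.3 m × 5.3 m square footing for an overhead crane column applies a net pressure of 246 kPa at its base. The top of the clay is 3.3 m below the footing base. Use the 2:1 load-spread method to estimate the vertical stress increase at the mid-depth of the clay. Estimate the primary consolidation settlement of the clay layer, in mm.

S_c ≈ 67.9 mm

Mid-depth of clay below the footing base: z = 3.3 + 2.5/2 = 4.55 m.
Stress increase at mid-clay by the 2:1 spreading method:
Δσ = qBL/((B+z)(L+z)) = 246×5.3×5.3/((5.3+4.55)(5.3+4.55)) = 71.222 kPa
Final effective stress: σ'_f = 124 + 71.222 = 195.22 kPa.
σ'_f = 195.22 > σ'_p = 149 kPa, so the stress path crosses the preconsolidation pressure — recompression up to σ'_p, then virgin compression beyond:
S_c = H/(1+e₀)·[C_r·log₁₀(σ'_p/σ'_0) + C_c·log₁₀(σ'_f/σ'_p)]
    = 2.5/1.6 × [0.045×log₁₀(149/124) + 0.34×log₁₀(195.22/149)]
    = 1.5625 × [0.0035894 + 0.039895] = 0.06794 m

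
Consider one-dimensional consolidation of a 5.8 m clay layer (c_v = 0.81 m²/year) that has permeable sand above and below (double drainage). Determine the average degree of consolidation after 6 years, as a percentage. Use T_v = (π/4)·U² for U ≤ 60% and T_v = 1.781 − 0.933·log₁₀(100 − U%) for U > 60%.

Drainage path length: H_d = H/2 = 2.9 m (double drainage).
T_v = c_v·t/H_d² = 0.81×6/2.9² = 0.57788.
T_v = 0.57788 corresponds to the U > 60% branch:
U = 1 − 10^((1.781 − T_v)/0.933)/100 = 0.8052

U ≈ 80.5 %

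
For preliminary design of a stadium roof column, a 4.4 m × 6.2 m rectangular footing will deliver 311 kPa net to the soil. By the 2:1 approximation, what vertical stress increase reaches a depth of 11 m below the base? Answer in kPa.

By the 2:1 method the load spreads at 1 horizontal : 2 vertical, so at depth z the loaded area has grown by z in each plan dimension:
Δσ = qBL/((B+z)(L+z)) = 311×4.4×6.2/((4.4+11)(6.2+11)) = 32.03 kPa

Δσ_z ≈ 32 kPa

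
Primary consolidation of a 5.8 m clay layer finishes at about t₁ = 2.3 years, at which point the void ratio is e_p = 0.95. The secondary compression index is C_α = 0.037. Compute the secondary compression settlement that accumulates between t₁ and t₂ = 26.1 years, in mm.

S_s ≈ 116 mm

Secondary compression: S_s = C_α·H/(1+e_p)·log₁₀(t₂/t₁)
S_s = 0.037×5.8/(1+0.95)×log₁₀(26.1/2.3)
    = 0.1101 × 1.055 = 0.1161 m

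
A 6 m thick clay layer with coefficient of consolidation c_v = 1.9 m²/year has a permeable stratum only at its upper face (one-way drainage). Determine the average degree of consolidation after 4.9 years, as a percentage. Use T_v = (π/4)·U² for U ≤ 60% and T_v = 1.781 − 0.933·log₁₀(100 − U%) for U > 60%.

Drainage path length: H_d = H = 6 m (single drainage).
T_v = c_v·t/H_d² = 1.9×4.9/6² = 0.25861.
T_v = 0.25861 corresponds to the U ≤ 60% branch:
U = √(4T_v/π) = 0.5738

U ≈ 57.4 %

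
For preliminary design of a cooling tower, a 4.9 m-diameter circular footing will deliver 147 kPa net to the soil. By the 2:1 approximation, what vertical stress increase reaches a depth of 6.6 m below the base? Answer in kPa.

By the 2:1 method the load spreads at 1 horizontal : 2 vertical, so at depth z the loaded area has grown by z in each plan dimension:
Δσ ≈ qD²/(D+z)² = 147×4.9²/(4.9+6.6)² = 26.688 kPa

Δσ_z ≈ 26.7 kPa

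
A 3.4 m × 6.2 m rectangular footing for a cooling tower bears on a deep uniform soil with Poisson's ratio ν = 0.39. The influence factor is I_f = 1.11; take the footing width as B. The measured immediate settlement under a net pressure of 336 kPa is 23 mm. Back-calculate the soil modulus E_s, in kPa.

S_e = q·B·(1−ν²)/E_s · I_f  ⇒  E_s = q·B·(1−ν²)·I_f / S_e.
E_s = 336 × 3.4 × 0.8479 × 1.11 / 0.023 = 46750 kPa

E_s ≈ 46700 kPa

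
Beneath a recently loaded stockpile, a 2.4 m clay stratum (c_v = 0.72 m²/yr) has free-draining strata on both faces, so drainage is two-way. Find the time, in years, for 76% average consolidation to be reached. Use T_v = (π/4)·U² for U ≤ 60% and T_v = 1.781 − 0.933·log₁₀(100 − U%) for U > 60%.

Drainage path length: H_d = H/2 = 1.2 m (double drainage).
U > 60%: T_v = 1.781 − 0.933·log₁₀(100 − 76) = 0.49326.
t = T_v·H_d²/c_v = 0.49326×1.2²/0.72 = 0.9865 years.

t ≈ 0.987 years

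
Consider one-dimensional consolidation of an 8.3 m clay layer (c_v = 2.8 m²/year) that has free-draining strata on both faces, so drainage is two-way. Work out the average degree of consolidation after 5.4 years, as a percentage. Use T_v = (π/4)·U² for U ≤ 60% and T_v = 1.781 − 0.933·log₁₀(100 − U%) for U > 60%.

U ≈ 90.7 %

Drainage path length: H_d = H/2 = 4.15 m (double drainage).
T_v = c_v·t/H_d² = 2.8×5.4/4.15² = 0.87792.
T_v = 0.87792 corresponds to the U > 60% branch:
U = 1 − 10^((1.781 − T_v)/0.933)/100 = 0.9071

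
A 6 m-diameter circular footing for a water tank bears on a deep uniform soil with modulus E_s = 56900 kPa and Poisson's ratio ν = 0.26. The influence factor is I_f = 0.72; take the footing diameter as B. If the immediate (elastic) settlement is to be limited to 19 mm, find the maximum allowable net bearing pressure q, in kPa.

q ≈ 268 kPa

S_e = q·B·(1−ν²)/E_s · I_f  ⇒  q = S_e·E_s / (B·(1−ν²)·I_f).
q = 0.019 × 56900 / (6 × 0.9324 × 0.72) = 268.4 kPa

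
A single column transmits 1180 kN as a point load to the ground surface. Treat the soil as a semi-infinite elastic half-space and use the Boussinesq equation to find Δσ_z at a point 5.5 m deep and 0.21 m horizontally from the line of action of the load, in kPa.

Boussinesq vertical stress below a point load on an elastic half-space:
Δσ_z = 3P/(2πz²) · [1 + (r/z)²]^(−5/2)
r/z = 0.21/5.5 = 0.038182; [1+(r/z)²]^(−5/2) = 0.99636.
Δσ_z = 3×1180/(2π×5.5²) × 0.99636 = 18.625 × 0.99636 = 18.56 kPa

Δσ_z ≈ 18.6 kPa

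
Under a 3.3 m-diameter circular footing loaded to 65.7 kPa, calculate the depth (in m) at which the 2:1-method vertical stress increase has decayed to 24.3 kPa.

2:1 spreading — at depth z the loaded area has grown by z in each plan dimension:
qD²/(D+z)² = Δσ_z ⇒ z = D(√(q/Δσ_z) − 1) = 3.3×(√(65.7/24.3) − 1) = 2.126 m

z ≈ 2.13 m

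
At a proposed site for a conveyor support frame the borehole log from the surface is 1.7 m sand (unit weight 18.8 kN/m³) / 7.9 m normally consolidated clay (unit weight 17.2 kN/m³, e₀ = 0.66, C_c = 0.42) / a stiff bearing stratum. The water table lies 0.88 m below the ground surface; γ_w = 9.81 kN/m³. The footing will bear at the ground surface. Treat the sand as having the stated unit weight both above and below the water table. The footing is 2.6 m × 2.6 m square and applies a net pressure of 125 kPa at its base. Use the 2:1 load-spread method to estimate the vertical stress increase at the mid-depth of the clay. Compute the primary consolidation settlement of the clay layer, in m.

S_c ≈ 0.182 m

Mid-depth of clay below the ground surface: z = 1.7 + 7.9/2 = 5.65 m.
Total vertical stress at mid-clay: σ_v = 18.8×1.7 + 17.2×3.95 = 99.9 kPa.
Pore pressure: u = 9.81×(5.65 − 0.88) = 46.794 kPa.
Initial effective stress: σ'_0 = σ_v − u = 99.9 − 46.794 = 53.106 kPa.
Stress increase at mid-clay by the 2:1 spreading method:
Δσ = qBL/((B+z)(L+z)) = 125×2.6×2.6/((2.6+5.65)(2.6+5.65)) = 12.415 kPa
Final effective stress: σ'_f = σ'_0 + Δσ = 53.106 + 12.415 = 65.521 kPa.
Normally consolidated clay, so the full stress increment lies on the virgin compression line:
S_c = C_c·H/(1+e₀)·log₁₀(σ'_f/σ'_0) = 0.42×7.9/(1+0.66)×log₁₀(65.521/53.106)
    = 1.9988 × 0.091237 = 0.1824 m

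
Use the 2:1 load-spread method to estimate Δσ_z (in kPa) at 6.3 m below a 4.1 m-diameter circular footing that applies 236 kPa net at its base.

By the 2:1 method the load spreads at 1 horizontal : 2 vertical, so at depth z the loaded area has grown by z in each plan dimension:
Δσ ≈ qD²/(D+z)² = 236×4.1²/(4.1+6.3)² = 36.679 kPa

Δσ_z ≈ 36.7 kPa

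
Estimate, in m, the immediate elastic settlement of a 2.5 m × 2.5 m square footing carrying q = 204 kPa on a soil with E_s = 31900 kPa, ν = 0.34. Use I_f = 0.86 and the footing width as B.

Immediate (elastic) settlement: S_e = q·B·(1−ν²)/E_s · I_f.
S_e = 204 × 2.5 × (1 − 0.34²) / 31900 × 0.86
    = 204 × 2.5 × 0.8844 / 31900 × 0.86
    = 0.01216 m

S_e ≈ 0.0122 m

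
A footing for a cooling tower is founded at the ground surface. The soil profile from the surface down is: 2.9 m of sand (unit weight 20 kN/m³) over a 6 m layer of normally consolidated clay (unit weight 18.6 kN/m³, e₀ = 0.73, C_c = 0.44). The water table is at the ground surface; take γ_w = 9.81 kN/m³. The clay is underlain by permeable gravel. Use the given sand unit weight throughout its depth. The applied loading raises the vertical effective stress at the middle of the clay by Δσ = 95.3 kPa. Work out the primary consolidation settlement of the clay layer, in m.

Mid-depth of clay below the ground surface: z = 2.9 + 6/2 = 5.9 m.
Total vertical stress at mid-clay: σ_v = 20×2.9 + 18.6×3 = 113.8 kPa.
Pore pressure: u = 9.81×(5.9 − 0) = 57.879 kPa.
Initial effective stress: σ'_0 = σ_v − u = 113.8 − 57.879 = 55.921 kPa.
Final effective stress: σ'_f = σ'_0 + Δσ = 55.921 + 95.3 = 151.22 kPa.
Normally consolidated clay, so the full stress increment lies on the virgin compression line:
S_c = C_c·H/(1+e₀)·log₁₀(σ'_f/σ'_0) = 0.44×6/(1+0.73)×log₁₀(151.22/55.921)
    = 1.526 × 0.43203 = 0.6593 m

S_c ≈ 0.659 m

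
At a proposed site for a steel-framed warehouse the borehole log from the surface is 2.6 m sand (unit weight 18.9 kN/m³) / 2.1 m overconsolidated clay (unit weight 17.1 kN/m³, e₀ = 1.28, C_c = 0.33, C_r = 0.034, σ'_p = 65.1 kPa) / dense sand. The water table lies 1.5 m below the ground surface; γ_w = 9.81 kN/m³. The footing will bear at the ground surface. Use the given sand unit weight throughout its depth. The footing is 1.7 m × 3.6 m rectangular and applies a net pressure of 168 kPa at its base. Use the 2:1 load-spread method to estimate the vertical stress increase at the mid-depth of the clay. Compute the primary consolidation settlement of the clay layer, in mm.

Mid-depth of clay below the ground surface: z = 2.6 + 2.1/2 = 3.65 m.
Total vertical stress at mid-clay: σ_v = 18.9×2.6 + 17.1×1.05 = 67.095 kPa.
Pore pressure: u = 9.81×(3.65 − 1.5) = 21.091 kPa.
Initial effective stress: σ'_0 = σ_v − u = 67.095 − 21.091 = 46.004 kPa.
Stress increase at mid-clay by the 2:1 spreading method:
Δσ = qBL/((B+z)(L+z)) = 168×1.7×3.6/((1.7+3.65)(3.6+3.65)) = 26.508 kPa
Final effective stress: σ'_f = 46.004 + 26.508 = 72.512 kPa.
σ'_f = 72.512 > σ'_p = 65.1 kPa, so the stress path crosses the preconsolidation pressure — recompression up to σ'_p, then virgin compression beyond:
S_c = H/(1+e₀)·[C_r·log₁₀(σ'_p/σ'_0) + C_c·log₁₀(σ'_f/σ'_p)]
    = 2.1/2.28 × [0.034×log₁₀(65.1/46.004) + 0.33×log₁₀(72.512/65.1)]
    = 0.92105 × [0.0051267 + 0.015454] = 0.01896 m

S_c ≈ 19 mm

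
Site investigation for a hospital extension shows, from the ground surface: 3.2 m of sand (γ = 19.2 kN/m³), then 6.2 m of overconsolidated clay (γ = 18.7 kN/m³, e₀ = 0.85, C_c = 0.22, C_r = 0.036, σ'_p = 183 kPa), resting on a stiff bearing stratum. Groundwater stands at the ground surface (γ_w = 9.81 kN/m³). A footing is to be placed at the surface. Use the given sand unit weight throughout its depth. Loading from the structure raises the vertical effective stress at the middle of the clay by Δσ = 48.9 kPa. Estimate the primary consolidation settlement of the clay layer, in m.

Mid-depth of clay below the ground surface: z = 3.2 + 6.2/2 = 6.3 m.
Total vertical stress at mid-clay: σ_v = 19.2×3.2 + 18.7×3.1 = 119.41 kPa.
Pore pressure: u = 9.81×(6.3 − 0) = 61.803 kPa.
Initial effective stress: σ'_0 = σ_v − u = 119.41 − 61.803 = 57.607 kPa.
Final effective stress: σ'_f = 57.607 + 48.9 = 106.51 kPa.
σ'_f = 106.51 ≤ σ'_p = 183 kPa, so the clay remains overconsolidated and only the recompression index applies:
S_c = C_r·H/(1+e₀)·log₁₀(σ'_f/σ'_0) = 0.036×6.2/1.85×log₁₀(106.51/57.607)
    = 0.12065 × 0.26692 = 0.0322 m

S_c ≈ 0.0322 m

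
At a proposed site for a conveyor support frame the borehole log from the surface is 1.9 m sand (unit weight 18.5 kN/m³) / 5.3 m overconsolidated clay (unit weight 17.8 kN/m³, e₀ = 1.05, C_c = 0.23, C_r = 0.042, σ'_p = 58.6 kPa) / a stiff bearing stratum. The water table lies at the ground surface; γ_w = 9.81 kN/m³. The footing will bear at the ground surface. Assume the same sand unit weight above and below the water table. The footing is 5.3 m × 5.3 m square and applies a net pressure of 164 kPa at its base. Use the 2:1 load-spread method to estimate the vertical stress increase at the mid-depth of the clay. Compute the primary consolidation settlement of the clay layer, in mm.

S_c ≈ 117 mm

Mid-depth of clay below the ground surface: z = 1.9 + 5.3/2 = 4.55 m.
Total vertical stress at mid-clay: σ_v = 18.5×1.9 + 17.8×2.65 = 82.32 kPa.
Pore pressure: u = 9.81×(4.55 − 0) = 44.636 kPa.
Initial effective stress: σ'_0 = σ_v − u = 82.32 − 44.636 = 37.684 kPa.
Stress increase at mid-clay by the 2:1 spreading method:
Δσ = qBL/((B+z)(L+z)) = 164×5.3×5.3/((5.3+4.55)(5.3+4.55)) = 47.481 kPa
Final effective stress: σ'_f = 37.684 + 47.481 = 85.165 kPa.
σ'_f = 85.165 > σ'_p = 58.6 kPa, so the stress path crosses the preconsolidation pressure — recompression up to σ'_p, then virgin compression beyond:
S_c = H/(1+e₀)·[C_r·log₁₀(σ'_p/σ'_0) + C_c·log₁₀(σ'_f/σ'_p)]
    = 5.3/2.05 × [0.042×log₁₀(58.6/37.684) + 0.23×log₁₀(85.165/58.6)]
    = 2.5854 × [0.0080531 + 0.037344] = 0.1174 m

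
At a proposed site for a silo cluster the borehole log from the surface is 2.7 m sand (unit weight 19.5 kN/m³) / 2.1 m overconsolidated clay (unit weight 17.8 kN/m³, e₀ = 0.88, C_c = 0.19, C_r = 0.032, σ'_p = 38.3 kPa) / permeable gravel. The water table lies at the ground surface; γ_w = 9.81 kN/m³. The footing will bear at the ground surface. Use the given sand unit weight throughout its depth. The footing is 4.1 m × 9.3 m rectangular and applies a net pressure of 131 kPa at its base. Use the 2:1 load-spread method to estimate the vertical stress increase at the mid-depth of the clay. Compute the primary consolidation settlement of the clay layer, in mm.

S_c ≈ 73.2 mm

Mid-depth of clay below the ground surface: z = 2.7 + 2.1/2 = 3.75 m.
Total vertical stress at mid-clay: σ_v = 19.5×2.7 + 17.8×1.05 = 71.34 kPa.
Pore pressure: u = 9.81×(3.75 − 0) = 36.788 kPa.
Initial effective stress: σ'_0 = σ_v − u = 71.34 − 36.788 = 34.552 kPa.
Stress increase at mid-clay by the 2:1 spreading method:
Δσ = qBL/((B+z)(L+z)) = 131×4.1×9.3/((4.1+3.75)(9.3+3.75)) = 48.759 kPa
Final effective stress: σ'_f = 34.552 + 48.759 = 83.311 kPa.
σ'_f = 83.311 > σ'_p = 38.3 kPa, so the stress path crosses the preconsolidation pressure — recompression up to σ'_p, then virgin compression beyond:
S_c = H/(1+e₀)·[C_r·log₁₀(σ'_p/σ'_0) + C_c·log₁₀(σ'_f/σ'_p)]
    = 2.1/1.88 × [0.032×log₁₀(38.3/34.552) + 0.19×log₁₀(83.311/38.3)]
    = 1.117 × [0.0014312 + 0.064126] = 0.07323 m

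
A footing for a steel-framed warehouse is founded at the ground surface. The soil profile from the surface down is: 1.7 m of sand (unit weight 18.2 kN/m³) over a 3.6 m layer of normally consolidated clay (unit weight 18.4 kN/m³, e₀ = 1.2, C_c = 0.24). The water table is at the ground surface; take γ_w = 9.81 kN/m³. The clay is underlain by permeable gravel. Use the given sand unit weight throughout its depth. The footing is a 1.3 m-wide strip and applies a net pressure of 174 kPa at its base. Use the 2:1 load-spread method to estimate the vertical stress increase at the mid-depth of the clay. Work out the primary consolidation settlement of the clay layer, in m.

Mid-depth of clay below the ground surface: z = 1.7 + 3.6/2 = 3.5 m.
Total vertical stress at mid-clay: σ_v = 18.2×1.7 + 18.4×1.8 = 64.06 kPa.
Pore pressure: u = 9.81×(3.5 − 0) = 34.335 kPa.
Initial effective stress: σ'_0 = σ_v − u = 64.06 − 34.335 = 29.725 kPa.
Stress increase at mid-clay by the 2:1 spreading method:
Δσ = qB/(B+z) = 174×1.3/(1.3+3.5) = 47.125 kPa
Final effective stress: σ'_f = σ'_0 + Δσ = 29.725 + 47.125 = 76.85 kPa.
Normally consolidated clay, so the full stress increment lies on the virgin compression line:
S_c = C_c·H/(1+e₀)·log₁₀(σ'_f/σ'_0) = 0.24×3.6/(1+1.2)×log₁₀(76.85/29.725)
    = 0.39273 × 0.41252 = 0.162 m

S_c ≈ 0.162 m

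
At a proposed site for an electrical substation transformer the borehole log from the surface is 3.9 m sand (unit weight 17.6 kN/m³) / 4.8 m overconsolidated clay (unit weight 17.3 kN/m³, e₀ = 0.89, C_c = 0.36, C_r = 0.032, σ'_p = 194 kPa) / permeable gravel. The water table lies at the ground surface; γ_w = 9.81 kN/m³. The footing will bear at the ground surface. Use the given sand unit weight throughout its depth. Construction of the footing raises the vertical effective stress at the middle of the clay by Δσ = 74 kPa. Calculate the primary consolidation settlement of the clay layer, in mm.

S_c ≈ 32.8 mm

Mid-depth of clay below the ground surface: z = 3.9 + 4.8/2 = 6.3 m.
Total vertical stress at mid-clay: σ_v = 17.6×3.9 + 17.3×2.4 = 110.16 kPa.
Pore pressure: u = 9.81×(6.3 − 0) = 61.803 kPa.
Initial effective stress: σ'_0 = σ_v − u = 110.16 − 61.803 = 48.357 kPa.
Final effective stress: σ'_f = 48.357 + 74 = 122.36 kPa.
σ'_f = 122.36 ≤ σ'_p = 194 kPa, so the clay remains overconsolidated and only the recompression index applies:
S_c = C_r·H/(1+e₀)·log₁₀(σ'_f/σ'_0) = 0.032×4.8/1.89×log₁₀(122.36/48.357)
    = 0.08127 × 0.40318 = 0.03277 m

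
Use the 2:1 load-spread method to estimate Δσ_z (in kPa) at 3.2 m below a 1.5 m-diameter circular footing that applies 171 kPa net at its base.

Δσ_z ≈ 17.4 kPa

By the 2:1 method the load spreads at 1 horizontal : 2 vertical, so at depth z the loaded area has grown by z in each plan dimension:
Δσ ≈ qD²/(D+z)² = 171×1.5²/(1.5+3.2)² = 17.417 kPa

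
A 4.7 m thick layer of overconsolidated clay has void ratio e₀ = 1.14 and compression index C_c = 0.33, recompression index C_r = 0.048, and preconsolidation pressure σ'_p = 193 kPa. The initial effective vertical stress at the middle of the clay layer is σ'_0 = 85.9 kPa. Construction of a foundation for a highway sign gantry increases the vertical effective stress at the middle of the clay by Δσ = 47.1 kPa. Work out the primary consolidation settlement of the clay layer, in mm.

Final effective stress: σ'_f = 85.9 + 47.1 = 133 kPa.
σ'_f = 133 ≤ σ'_p = 193 kPa, so the clay remains overconsolidated and only the recompression index applies:
S_c = C_r·H/(1+e₀)·log₁₀(σ'_f/σ'_0) = 0.048×4.7/2.14×log₁₀(133/85.9)
    = 0.10542 × 0.18986 = 0.02002 m

S_c ≈ 20 mm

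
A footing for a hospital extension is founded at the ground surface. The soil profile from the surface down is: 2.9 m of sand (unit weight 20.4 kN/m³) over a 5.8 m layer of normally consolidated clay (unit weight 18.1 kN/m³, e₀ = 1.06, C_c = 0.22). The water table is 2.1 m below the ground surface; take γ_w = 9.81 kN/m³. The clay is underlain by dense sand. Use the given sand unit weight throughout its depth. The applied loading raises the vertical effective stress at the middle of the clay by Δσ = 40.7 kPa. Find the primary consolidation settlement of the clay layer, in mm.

S_c ≈ 116 mm

Mid-depth of clay below the ground surface: z = 2.9 + 5.8/2 = 5.8 m.
Total vertical stress at mid-clay: σ_v = 20.4×2.9 + 18.1×2.9 = 111.65 kPa.
Pore pressure: u = 9.81×(5.8 − 2.1) = 36.297 kPa.
Initial effective stress: σ'_0 = σ_v − u = 111.65 − 36.297 = 75.353 kPa.
Final effective stress: σ'_f = σ'_0 + Δσ = 75.353 + 40.7 = 116.05 kPa.
Normally consolidated clay, so the full stress increment lies on the virgin compression line:
S_c = C_c·H/(1+e₀)·log₁₀(σ'_f/σ'_0) = 0.22×5.8/(1+1.06)×log₁₀(116.05/75.353)
    = 0.61942 × 0.18754 = 0.1162 m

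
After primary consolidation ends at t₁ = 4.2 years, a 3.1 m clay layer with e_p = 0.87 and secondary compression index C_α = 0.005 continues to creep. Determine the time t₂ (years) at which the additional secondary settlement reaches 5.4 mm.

t₂ ≈ 18.8 years

S_s = C_α·H/(1+e_p)·log₁₀(t₂/t₁) ⇒ log₁₀(t₂/t₁) = S_s·(1+e_p)/(C_α·H).
log₁₀(t₂/t₁) = 0.0054 × (1+0.87) / (0.005×3.1) = 0.6515
t₂ = t₁ × 10^0.6515 = 4.2 × 4.482 = 18.82 years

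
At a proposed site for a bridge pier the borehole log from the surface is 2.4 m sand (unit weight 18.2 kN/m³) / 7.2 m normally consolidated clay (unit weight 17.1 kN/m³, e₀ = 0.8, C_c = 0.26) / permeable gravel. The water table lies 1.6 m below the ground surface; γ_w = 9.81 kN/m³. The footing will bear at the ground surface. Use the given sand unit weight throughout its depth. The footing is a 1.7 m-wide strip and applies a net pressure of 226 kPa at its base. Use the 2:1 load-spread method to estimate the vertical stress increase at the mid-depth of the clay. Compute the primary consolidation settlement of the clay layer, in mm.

S_c ≈ 266 mm

Mid-depth of clay below the ground surface: z = 2.4 + 7.2/2 = 6 m.
Total vertical stress at mid-clay: σ_v = 18.2×2.4 + 17.1×3.6 = 105.24 kPa.
Pore pressure: u = 9.81×(6 − 1.6) = 43.164 kPa.
Initial effective stress: σ'_0 = σ_v − u = 105.24 − 43.164 = 62.076 kPa.
Stress increase at mid-clay by the 2:1 spreading method:
Δσ = qB/(B+z) = 226×1.7/(1.7+6) = 49.896 kPa
Final effective stress: σ'_f = σ'_0 + Δσ = 62.076 + 49.896 = 111.97 kPa.
Normally consolidated clay, so the full stress increment lies on the virgin compression line:
S_c = C_c·H/(1+e₀)·log₁₀(σ'_f/σ'_0) = 0.26×7.2/(1+0.8)×log₁₀(111.97/62.076)
    = 1.04 × 0.25618 = 0.2664 m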